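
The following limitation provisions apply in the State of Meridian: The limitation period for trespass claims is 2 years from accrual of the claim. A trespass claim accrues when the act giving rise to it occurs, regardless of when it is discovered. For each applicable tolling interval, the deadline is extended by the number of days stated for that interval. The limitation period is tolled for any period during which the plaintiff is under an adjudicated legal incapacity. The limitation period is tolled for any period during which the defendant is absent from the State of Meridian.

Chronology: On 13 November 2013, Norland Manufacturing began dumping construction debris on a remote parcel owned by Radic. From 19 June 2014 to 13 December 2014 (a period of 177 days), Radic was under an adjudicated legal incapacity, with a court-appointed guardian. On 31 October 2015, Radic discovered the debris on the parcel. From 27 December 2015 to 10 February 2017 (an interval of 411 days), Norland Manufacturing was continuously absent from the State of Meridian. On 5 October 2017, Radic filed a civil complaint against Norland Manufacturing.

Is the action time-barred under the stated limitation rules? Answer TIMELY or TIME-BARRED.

TIME-BARRED

Because the rule ties accrual to occurrence, the claim accrued on 13 November 2013, not on the 31 October 2015 discovery date.
Adding the 2 years base period to 13 November 2013 gives a deadline of 13 November 2015, before any tolling.
The plaintiff's legal incapacity from 19 June 2014 to 13 December 2014 tolled the period for 177 days, extending the deadline to 8 May 2016.
Because the defendant's absence from the jurisdiction ran from 27 December 2015 to 10 February 2017, the deadline is extended by 411 days to 23 June 2017.
The 5 October 2017 filing falls after the 23 June 2017 deadline; the claim is time-barred.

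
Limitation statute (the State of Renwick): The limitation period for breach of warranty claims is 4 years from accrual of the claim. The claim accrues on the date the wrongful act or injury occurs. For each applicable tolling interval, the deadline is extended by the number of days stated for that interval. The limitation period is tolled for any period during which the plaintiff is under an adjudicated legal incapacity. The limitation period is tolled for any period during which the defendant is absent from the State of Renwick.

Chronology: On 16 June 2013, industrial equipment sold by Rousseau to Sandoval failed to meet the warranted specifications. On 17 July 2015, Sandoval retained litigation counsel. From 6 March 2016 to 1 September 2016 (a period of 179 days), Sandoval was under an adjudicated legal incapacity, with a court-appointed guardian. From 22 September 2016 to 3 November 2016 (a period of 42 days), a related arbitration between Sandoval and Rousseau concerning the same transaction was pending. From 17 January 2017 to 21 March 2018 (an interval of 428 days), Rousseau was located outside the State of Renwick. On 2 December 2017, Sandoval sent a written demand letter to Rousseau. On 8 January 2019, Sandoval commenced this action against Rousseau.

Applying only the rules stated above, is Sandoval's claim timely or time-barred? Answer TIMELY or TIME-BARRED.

The claim accrued on 16 June 2013, when the wrongful act occurred.
Adding the 4 years base period to 16 June 2013 gives a deadline of 16 June 2017, before any tolling.
Because the plaintiff's legal incapacity ran from 6 March 2016 to 1 September 2016, the deadline is extended by 179 days to 12 December 2017.
Because the defendant's absence from the jurisdiction ran from 17 January 2017 to 21 March 2018, the deadline is extended by 428 days to 13 February 2019.
The pending related arbitration from 22 September 2016 to 3 November 2016 does not toll the period, because no stated rule makes a pending arbitration a tolling event.
Nothing else in the chronology tolls or restarts the period.
The 8 January 2019 filing precedes the 13 February 2019 deadline; the claim is timely.

TIMELY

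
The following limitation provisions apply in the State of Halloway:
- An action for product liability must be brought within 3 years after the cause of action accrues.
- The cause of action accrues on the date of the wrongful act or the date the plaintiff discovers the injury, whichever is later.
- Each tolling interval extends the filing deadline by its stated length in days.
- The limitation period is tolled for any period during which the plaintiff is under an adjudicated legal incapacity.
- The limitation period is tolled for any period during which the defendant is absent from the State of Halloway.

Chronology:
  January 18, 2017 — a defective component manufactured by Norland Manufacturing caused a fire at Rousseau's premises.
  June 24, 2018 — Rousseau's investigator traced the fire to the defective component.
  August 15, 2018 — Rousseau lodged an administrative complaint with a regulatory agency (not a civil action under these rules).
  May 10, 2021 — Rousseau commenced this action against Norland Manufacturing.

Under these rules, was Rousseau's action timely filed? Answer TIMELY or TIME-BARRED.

TIMELY

Because discovery on June 24, 2018 post-dates the January 18, 2017 act, accrual under the later-of rule falls on June 24, 2018.
Adding the 3 years base period to June 24, 2018 gives a deadline of June 24, 2021, before any tolling.
None of the other events listed affects the running of the period under the stated rules.
Filing on May 10, 2021 beat the June 24, 2021 deadline — the action is timely.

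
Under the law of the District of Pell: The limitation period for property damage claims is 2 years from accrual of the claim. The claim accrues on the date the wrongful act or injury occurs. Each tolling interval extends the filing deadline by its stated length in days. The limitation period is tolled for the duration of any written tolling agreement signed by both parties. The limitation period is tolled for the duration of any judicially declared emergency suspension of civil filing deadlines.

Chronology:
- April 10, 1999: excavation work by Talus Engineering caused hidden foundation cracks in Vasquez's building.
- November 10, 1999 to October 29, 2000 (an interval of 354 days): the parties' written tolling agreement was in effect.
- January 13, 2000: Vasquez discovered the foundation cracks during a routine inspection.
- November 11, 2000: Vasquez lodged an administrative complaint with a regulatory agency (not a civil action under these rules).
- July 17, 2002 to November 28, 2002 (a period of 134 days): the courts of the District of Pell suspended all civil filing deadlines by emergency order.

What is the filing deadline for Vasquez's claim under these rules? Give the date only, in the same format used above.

The claim accrued on April 10, 1999, when the wrongful act occurred; under the stated occurrence rule the January 13, 2000 discovery does not delay accrual.
2 years from April 10, 1999 is April 10, 2001.
The written tolling agreement from November 10, 1999 to October 29, 2000 tolled the period for 354 days, extending the deadline to March 30, 2002.
The emergency suspension of filing deadlines from July 17, 2002 to November 28, 2002 began after the period had already run on March 30, 2002, so it has no tolling effect.
Nothing else in the chronology tolls or restarts the period.

March 30, 2002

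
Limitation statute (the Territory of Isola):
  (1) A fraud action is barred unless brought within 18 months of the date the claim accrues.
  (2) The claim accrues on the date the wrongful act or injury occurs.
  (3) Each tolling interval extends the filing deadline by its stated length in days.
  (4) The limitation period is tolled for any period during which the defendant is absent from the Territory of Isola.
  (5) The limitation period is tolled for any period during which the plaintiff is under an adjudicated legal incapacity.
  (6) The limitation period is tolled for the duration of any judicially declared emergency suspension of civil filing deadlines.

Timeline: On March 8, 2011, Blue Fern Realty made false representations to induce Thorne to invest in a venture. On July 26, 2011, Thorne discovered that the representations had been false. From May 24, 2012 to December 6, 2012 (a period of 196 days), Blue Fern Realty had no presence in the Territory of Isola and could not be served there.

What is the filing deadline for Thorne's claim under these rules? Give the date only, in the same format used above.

March 23, 2013

Accrual is governed by the date of the act, so the period began to run on March 8, 2011; the later discovery on July 26, 2011 is irrelevant under the stated rule.
18 months from March 8, 2011 is September 8, 2012.
The defendant's absence from the jurisdiction from May 24, 2012 to December 6, 2012 tolled the period for 196 days, extending the deadline to March 23, 2013.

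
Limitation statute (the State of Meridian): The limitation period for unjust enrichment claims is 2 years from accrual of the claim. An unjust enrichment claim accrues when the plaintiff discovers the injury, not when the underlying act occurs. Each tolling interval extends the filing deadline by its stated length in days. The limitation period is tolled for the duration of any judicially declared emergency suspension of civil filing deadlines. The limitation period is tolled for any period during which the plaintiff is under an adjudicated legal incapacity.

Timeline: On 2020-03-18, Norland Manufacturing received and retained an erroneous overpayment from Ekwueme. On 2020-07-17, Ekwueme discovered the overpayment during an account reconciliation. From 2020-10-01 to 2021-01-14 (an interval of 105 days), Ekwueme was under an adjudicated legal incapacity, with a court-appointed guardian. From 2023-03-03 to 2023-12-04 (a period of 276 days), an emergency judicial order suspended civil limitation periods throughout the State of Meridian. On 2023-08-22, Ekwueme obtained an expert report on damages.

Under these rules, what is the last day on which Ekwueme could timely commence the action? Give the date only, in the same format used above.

2022-10-30

Accrual is tied to discovery, so the period began on 2020-07-17 rather than on 2020-03-18 when the act occurred.
The untolled deadline — 2 years after 2020-07-17 — is 2022-07-17.
The period was tolled for 105 days by the plaintiff's legal incapacity (2020-10-01 to 2021-01-14), pushing the deadline to 2022-10-30.
The emergency suspension of filing deadlines from 2023-03-03 to 2023-12-04 began after the period had already run on 2022-10-30, so it has no tolling effect.
None of the other events listed affects the running of the period under the stated rules.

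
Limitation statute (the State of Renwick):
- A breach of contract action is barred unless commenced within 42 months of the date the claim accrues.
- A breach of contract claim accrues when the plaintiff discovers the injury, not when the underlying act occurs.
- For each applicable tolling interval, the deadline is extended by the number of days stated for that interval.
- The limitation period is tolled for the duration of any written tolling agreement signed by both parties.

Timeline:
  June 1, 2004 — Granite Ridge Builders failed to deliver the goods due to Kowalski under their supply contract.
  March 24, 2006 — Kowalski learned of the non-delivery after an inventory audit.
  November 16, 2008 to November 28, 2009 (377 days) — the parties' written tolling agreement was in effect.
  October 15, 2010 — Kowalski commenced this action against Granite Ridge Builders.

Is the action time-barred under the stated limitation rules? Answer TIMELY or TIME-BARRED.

TIME-BARRED

Accrual is tied to discovery, so the period began on March 24, 2006 rather than on June 1, 2004 when the act occurred.
The untolled deadline — 42 months after March 24, 2006 — is September 24, 2009.
The period was tolled for 377 days by the written tolling agreement (November 16, 2008 to November 28, 2009), pushing the deadline to October 6, 2010.
The October 15, 2010 filing falls after the October 6, 2010 deadline; the claim is time-barred.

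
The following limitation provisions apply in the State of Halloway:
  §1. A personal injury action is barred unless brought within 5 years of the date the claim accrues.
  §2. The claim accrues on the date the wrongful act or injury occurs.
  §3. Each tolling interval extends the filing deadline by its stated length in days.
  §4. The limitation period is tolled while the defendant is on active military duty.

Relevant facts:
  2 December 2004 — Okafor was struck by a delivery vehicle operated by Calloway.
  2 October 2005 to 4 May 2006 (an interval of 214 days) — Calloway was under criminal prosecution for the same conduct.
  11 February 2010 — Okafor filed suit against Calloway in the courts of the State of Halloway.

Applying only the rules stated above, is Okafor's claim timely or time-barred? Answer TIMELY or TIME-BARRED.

TIME-BARRED

The claim accrued on 2 December 2004, when the wrongful act occurred.
Adding the 5 years base period to 2 December 2004 gives a deadline of 2 December 2009, before any tolling.
The pending criminal prosecution from 2 October 2005 to 4 May 2006 does not toll the period, because no stated rule makes a criminal prosecution a tolling event.
The 11 February 2010 filing falls after the 2 December 2009 deadline; the claim is time-barred.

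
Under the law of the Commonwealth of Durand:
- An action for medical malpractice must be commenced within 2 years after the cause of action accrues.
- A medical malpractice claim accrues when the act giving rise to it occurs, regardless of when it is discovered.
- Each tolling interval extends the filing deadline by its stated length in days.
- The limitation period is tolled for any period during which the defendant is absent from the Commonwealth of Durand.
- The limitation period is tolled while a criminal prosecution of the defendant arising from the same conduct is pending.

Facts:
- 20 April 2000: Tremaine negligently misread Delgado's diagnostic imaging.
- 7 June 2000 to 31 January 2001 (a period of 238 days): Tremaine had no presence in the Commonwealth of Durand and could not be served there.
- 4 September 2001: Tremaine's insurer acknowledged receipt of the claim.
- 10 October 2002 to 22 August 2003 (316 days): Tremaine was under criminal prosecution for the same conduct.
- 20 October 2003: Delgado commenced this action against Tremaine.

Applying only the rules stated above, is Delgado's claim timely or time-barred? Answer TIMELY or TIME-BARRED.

TIMELY

The cause of action accrued on 20 April 2000, the date of the act.
Adding the 2 years base period to 20 April 2000 gives a deadline of 20 April 2002, before any tolling.
The defendant's absence from the jurisdiction from 7 June 2000 to 31 January 2001 tolled the period for 238 days, extending the deadline to 14 December 2002.
Because the pending criminal prosecution ran from 10 October 2002 to 22 August 2003, the deadline is extended by 316 days to 26 October 2003.
The other events in the timeline have no effect on the limitation period under the stated rules.
The 20 October 2003 filing precedes the 26 October 2003 deadline; the claim is timely.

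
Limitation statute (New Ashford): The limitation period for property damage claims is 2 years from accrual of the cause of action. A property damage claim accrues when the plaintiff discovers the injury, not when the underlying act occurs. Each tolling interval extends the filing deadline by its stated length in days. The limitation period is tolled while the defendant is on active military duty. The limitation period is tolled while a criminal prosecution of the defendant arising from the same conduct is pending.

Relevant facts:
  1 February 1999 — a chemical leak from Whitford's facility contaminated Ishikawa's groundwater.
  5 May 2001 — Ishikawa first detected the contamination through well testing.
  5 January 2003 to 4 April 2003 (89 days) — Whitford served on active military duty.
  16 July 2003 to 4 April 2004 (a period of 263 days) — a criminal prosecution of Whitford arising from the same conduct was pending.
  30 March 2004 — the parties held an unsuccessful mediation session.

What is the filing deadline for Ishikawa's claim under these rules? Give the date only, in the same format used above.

21 April 2004

Under the discovery rule, the claim accrued on 5 May 2001, when Ishikawa discovered the injury — not on the 1 February 1999 date of the underlying act.
Adding the 2 years base period to 5 May 2001 gives a deadline of 5 May 2003, before any tolling.
The defendant's active military service from 5 January 2003 to 4 April 2003 tolled the period for 89 days, extending the deadline to 2 August 2003.
The pending criminal prosecution from 16 July 2003 to 4 April 2004 tolled the period for 263 days, extending the deadline to 21 April 2004.
Nothing else in the chronology tolls or restarts the period.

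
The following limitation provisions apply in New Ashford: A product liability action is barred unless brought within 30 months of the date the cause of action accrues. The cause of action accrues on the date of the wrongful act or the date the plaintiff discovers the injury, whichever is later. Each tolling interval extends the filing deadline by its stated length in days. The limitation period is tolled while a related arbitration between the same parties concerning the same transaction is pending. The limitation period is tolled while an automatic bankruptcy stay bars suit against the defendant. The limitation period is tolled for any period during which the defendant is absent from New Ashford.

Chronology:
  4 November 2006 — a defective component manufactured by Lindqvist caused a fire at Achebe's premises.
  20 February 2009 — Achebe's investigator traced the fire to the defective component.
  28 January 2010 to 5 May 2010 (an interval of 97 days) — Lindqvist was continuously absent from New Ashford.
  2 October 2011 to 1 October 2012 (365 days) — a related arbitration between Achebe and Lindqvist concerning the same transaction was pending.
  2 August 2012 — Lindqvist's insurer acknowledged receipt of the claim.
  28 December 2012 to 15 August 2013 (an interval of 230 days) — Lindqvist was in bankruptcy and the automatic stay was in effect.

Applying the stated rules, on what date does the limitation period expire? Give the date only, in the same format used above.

The claim accrued on 20 February 2009 — the later of the 4 November 2006 act and the 20 February 2009 discovery.
The untolled deadline — 30 months after 20 February 2009 — is 20 August 2011.
The period was tolled for 97 days by the defendant's absence from the jurisdiction (28 January 2010 to 5 May 2010), pushing the deadline to 25 November 2011.
The pending related arbitration from 2 October 2011 to 1 October 2012 tolled the period for 365 days, extending the deadline to 24 November 2012.
The automatic bankruptcy stay from 28 December 2012 to 15 August 2013 began after the period had already run on 24 November 2012, so it has no tolling effect.
None of the other events listed affects the running of the period under the stated rules.

24 November 2012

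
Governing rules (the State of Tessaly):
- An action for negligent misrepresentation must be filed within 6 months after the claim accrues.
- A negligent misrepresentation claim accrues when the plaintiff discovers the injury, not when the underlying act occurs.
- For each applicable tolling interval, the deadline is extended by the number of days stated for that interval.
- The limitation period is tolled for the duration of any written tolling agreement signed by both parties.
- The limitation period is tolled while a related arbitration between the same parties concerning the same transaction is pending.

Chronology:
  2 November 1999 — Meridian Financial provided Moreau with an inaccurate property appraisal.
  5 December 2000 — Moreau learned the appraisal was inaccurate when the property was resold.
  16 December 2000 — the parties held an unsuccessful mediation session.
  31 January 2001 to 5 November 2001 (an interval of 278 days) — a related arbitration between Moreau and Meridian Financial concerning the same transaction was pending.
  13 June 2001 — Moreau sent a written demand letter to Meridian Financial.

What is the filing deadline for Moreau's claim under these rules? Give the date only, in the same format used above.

10 March 2002

Under the discovery rule, the claim accrued on 5 December 2000, when Moreau discovered the injury — not on the 2 November 1999 date of the underlying act.
Adding the 6 months base period to 5 December 2000 gives a deadline of 5 June 2001, before any tolling.
The pending related arbitration from 31 January 2001 to 5 November 2001 tolled the period for 278 days, extending the deadline to 10 March 2002.
The other events in the timeline have no effect on the limitation period under the stated rules.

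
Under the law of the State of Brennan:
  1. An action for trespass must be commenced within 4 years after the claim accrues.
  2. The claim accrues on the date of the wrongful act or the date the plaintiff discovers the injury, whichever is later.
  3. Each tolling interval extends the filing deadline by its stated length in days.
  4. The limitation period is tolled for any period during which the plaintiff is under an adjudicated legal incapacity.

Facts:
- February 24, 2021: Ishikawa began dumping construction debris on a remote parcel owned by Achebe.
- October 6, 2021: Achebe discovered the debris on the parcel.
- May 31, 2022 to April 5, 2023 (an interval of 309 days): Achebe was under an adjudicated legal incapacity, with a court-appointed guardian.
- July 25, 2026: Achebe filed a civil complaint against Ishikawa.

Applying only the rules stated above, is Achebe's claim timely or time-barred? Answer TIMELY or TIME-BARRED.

Because discovery on October 6, 2021 post-dates the February 24, 2021 act, accrual under the later-of rule falls on October 6, 2021.
Adding the 4 years base period to October 6, 2021 gives a deadline of October 6, 2025, before any tolling.
The period was tolled for 309 days by the plaintiff's legal incapacity (May 31, 2022 to April 5, 2023), pushing the deadline to August 11, 2026.
Filing on July 25, 2026 beat the August 11, 2026 deadline — the action is timely.

TIMELY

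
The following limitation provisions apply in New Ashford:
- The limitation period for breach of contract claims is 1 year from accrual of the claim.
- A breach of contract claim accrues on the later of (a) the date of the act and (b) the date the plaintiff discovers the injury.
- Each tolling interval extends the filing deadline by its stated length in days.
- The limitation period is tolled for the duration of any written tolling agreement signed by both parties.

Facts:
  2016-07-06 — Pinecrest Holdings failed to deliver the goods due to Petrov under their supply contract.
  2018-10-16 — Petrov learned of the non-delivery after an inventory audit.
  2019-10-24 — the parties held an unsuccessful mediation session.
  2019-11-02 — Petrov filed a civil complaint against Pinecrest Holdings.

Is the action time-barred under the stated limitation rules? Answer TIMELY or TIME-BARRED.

TIME-BARRED

Taking the later of the act (2016-07-06) and discovery (2018-10-16), the claim accrued on 2018-10-16.
Adding the 1 year base period to 2018-10-16 gives a deadline of 2019-10-16, before any tolling.
None of the other events listed affects the running of the period under the stated rules.
The 2019-11-02 filing falls after the 2019-10-16 deadline; the claim is time-barred.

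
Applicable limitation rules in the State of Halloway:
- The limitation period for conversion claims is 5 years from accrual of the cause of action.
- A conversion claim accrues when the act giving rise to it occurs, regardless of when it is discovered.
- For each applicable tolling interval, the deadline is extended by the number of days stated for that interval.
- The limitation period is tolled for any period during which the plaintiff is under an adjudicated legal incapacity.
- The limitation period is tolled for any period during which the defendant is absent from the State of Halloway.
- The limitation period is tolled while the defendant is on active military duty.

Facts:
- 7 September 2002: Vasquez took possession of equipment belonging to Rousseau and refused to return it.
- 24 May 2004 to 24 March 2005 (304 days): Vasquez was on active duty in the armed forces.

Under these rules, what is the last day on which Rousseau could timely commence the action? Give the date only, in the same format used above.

The claim accrued on 7 September 2002, when the wrongful act occurred.
The untolled deadline — 5 years after 7 September 2002 — is 7 September 2007.
Because the defendant's active military service ran from 24 May 2004 to 24 March 2005, the deadline is extended by 304 days to 7 July 2008.

7 July 2008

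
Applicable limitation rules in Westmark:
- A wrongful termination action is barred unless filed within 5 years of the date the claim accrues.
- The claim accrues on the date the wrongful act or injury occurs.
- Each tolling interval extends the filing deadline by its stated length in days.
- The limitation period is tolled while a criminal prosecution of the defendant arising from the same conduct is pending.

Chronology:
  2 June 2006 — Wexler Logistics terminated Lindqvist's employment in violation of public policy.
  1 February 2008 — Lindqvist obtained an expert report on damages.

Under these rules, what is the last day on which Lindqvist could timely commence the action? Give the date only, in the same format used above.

The claim accrued on 2 June 2006, when the wrongful act occurred.
5 years from 2 June 2006 is 2 June 2011.
Nothing else in the chronology tolls or restarts the period.

2 June 2011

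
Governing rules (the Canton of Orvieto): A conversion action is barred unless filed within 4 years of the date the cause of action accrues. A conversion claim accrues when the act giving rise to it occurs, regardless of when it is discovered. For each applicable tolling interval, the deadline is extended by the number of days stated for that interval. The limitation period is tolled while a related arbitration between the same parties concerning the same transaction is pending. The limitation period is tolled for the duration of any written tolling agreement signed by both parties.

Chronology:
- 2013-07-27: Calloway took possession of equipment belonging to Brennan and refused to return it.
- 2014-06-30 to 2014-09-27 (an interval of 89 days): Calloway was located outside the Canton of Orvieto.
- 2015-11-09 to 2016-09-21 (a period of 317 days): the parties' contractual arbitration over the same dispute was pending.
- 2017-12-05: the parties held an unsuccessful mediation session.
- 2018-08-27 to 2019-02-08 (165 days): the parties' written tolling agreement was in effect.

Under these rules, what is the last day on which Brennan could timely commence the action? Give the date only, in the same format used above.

2018-06-09

The limitation period began to run on 2013-07-27.
Adding the 4 years base period to 2013-07-27 gives a deadline of 2017-07-27, before any tolling.
The period was tolled for 317 days by the pending related arbitration (2015-11-09 to 2016-09-21), pushing the deadline to 2018-06-09.
The written tolling agreement from 2018-08-27 to 2019-02-08 began after the period had already run on 2018-06-09, so it has no tolling effect.
No stated provision tolls the period for the defendant's absence, so the interval from 2014-06-30 to 2014-09-27 has no effect on the deadline.
None of the other events listed affects the running of the period under the stated rules.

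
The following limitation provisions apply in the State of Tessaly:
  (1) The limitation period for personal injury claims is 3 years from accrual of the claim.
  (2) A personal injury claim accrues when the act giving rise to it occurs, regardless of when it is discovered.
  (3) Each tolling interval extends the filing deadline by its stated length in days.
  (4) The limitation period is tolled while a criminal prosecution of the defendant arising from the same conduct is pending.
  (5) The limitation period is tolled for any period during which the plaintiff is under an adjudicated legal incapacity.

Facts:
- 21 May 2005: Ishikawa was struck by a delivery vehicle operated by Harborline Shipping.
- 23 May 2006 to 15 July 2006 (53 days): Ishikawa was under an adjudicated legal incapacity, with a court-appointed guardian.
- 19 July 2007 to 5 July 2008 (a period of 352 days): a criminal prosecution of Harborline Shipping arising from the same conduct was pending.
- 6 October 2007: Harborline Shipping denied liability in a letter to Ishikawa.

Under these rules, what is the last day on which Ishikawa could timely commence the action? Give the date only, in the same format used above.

30 June 2009

The claim accrued on 21 May 2005, when the wrongful act occurred.
The untolled deadline — 3 years after 21 May 2005 — is 21 May 2008.
The plaintiff's legal incapacity from 23 May 2006 to 15 July 2006 tolled the period for 53 days, extending the deadline to 13 July 2008.
The pending criminal prosecution from 19 July 2007 to 5 July 2008 tolled the period for 352 days, extending the deadline to 30 June 2009.
Nothing else in the chronology tolls or restarts the period.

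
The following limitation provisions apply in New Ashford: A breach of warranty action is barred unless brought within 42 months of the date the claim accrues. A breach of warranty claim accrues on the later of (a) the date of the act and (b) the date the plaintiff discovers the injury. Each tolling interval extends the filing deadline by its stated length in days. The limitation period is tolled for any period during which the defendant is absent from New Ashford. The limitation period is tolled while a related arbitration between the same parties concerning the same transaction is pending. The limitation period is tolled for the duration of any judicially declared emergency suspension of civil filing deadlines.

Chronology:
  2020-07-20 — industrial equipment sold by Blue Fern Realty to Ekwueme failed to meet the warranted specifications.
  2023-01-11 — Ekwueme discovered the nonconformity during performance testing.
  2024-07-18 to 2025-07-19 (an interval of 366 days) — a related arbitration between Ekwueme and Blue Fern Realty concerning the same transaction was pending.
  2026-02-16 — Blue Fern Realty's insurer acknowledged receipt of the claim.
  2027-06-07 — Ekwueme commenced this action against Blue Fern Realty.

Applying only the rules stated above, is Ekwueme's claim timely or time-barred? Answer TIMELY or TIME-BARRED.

Because discovery on 2023-01-11 post-dates the 2020-07-20 act, accrual under the later-of rule falls on 2023-01-11.
The untolled deadline — 42 months after 2023-01-11 — is 2026-07-11.
The period was tolled for 366 days by the pending related arbitration (2024-07-18 to 2025-07-19), pushing the deadline to 2027-07-12.
Nothing else in the chronology tolls or restarts the period.
Ekwueme filed on 2027-06-07, before the 2027-07-12 deadline, so the action is timely.

TIMELY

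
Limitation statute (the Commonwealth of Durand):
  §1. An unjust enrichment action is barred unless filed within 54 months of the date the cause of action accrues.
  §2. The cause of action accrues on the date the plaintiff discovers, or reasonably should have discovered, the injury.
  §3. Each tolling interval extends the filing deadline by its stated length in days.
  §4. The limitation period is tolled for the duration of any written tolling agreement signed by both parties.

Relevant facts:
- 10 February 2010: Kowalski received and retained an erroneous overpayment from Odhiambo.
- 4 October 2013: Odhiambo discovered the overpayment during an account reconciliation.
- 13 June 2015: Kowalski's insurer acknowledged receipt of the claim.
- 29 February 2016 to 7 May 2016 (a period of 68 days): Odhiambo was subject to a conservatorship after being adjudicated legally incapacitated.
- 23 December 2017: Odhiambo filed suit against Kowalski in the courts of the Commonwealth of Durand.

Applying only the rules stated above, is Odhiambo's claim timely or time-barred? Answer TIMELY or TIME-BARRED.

The claim did not accrue until Odhiambo discovered the injury on 4 October 2013; the 10 February 2010 act date does not start the clock under the stated rule.
54 months from 4 October 2013 is 4 April 2018.
The plaintiff's legal incapacity from 29 February 2016 to 7 May 2016 does not toll the period, because no stated rule makes the plaintiff's incapacity a tolling event.
Nothing else in the chronology tolls or restarts the period.
The 23 December 2017 filing precedes the 4 April 2018 deadline; the claim is timely.

TIMELY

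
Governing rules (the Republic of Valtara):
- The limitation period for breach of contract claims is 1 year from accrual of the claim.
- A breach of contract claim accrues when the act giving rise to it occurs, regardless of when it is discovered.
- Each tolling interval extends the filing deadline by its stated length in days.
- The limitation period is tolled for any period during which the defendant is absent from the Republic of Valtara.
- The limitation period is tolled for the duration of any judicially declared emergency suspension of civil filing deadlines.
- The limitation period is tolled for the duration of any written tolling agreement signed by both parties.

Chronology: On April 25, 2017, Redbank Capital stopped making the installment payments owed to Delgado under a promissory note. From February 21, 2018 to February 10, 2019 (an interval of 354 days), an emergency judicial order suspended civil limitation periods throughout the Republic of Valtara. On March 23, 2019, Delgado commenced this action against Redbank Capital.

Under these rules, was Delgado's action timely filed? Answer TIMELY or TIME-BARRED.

The limitation period began to run on April 25, 2017.
The untolled deadline — 1 year after April 25, 2017 — is April 25, 2018.
The period was tolled for 354 days by the emergency suspension of filing deadlines (February 21, 2018 to February 10, 2019), pushing the deadline to April 14, 2019.
Delgado filed on March 23, 2019, before the April 14, 2019 deadline, so the action is timely.

TIMELY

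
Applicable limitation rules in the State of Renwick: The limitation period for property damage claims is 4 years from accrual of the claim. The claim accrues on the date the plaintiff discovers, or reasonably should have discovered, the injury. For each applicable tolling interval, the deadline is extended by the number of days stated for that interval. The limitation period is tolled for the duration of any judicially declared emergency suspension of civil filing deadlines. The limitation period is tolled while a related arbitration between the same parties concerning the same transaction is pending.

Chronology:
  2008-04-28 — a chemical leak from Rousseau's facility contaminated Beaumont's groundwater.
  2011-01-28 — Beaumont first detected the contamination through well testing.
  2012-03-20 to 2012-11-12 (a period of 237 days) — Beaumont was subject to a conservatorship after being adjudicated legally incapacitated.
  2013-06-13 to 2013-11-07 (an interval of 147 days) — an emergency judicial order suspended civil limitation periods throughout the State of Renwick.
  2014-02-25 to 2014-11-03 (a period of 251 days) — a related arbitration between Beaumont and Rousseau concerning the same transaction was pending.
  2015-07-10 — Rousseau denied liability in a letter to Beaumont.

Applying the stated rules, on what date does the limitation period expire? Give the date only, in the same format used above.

2016-03-01

Under the discovery rule, the claim accrued on 2011-01-28, when Beaumont discovered the injury — not on the 2008-04-28 date of the underlying act.
The untolled deadline — 4 years after 2011-01-28 — is 2015-01-28.
The emergency suspension of filing deadlines from 2013-06-13 to 2013-11-07 tolled the period for 147 days, extending the deadline to 2015-06-24.
Because the pending related arbitration ran from 2014-02-25 to 2014-11-03, the deadline is extended by 251 days to 2016-03-01.
No stated provision tolls the period for the plaintiff's incapacity, so the interval from 2012-03-20 to 2012-11-12 has no effect on the deadline.
None of the other events listed affects the running of the period under the stated rules.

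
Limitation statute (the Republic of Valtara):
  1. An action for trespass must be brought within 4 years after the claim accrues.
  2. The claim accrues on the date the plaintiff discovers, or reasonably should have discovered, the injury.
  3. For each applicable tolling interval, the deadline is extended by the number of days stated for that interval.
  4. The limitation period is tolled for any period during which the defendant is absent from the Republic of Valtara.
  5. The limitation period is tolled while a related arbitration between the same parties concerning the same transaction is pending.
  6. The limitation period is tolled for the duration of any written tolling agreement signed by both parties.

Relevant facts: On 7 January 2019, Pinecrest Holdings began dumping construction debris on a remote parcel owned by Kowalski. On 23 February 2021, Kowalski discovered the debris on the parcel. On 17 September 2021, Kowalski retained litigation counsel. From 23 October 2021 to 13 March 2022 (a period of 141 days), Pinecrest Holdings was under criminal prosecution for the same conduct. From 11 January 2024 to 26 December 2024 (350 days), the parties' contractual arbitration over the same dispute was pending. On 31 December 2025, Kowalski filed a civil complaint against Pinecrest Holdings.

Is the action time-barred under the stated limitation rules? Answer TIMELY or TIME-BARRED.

TIMELY

The claim did not accrue until Kowalski discovered the injury on 23 February 2021; the 7 January 2019 act date does not start the clock under the stated rule.
Adding the 4 years base period to 23 February 2021 gives a deadline of 23 February 2025, before any tolling.
The period was tolled for 350 days by the pending related arbitration (11 January 2024 to 26 December 2024), pushing the deadline to 8 February 2026.
Although a criminal prosecution ran from 23 October 2021 to 13 March 2022, the stated rules do not make that a tolling event, so it is disregarded.
Nothing else in the chronology tolls or restarts the period.
The 31 December 2025 filing precedes the 8 February 2026 deadline; the claim is timely.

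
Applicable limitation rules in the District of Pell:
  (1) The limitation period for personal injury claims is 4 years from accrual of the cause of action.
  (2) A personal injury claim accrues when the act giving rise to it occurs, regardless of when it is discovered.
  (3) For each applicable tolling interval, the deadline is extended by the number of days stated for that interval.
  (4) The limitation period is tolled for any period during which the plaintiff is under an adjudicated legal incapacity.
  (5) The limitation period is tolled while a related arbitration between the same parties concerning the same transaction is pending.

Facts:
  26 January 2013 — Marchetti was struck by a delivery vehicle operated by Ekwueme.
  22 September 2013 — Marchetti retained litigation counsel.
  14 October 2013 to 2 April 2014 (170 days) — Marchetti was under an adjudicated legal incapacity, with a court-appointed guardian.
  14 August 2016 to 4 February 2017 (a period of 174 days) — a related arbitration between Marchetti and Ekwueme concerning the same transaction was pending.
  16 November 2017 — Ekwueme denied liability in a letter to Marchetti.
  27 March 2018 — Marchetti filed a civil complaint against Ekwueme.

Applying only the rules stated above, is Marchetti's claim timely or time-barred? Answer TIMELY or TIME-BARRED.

TIME-BARRED

The claim accrued on 26 January 2013, when the wrongful act occurred.
The untolled deadline — 4 years after 26 January 2013 — is 26 January 2017.
The plaintiff's legal incapacity from 14 October 2013 to 2 April 2014 tolled the period for 170 days, extending the deadline to 15 July 2017.
The pending related arbitration from 14 August 2016 to 4 February 2017 tolled the period for 174 days, extending the deadline to 5 January 2018.
Nothing else in the chronology tolls or restarts the period.
Marchetti filed on 27 March 2018, after the 5 January 2018 deadline, so the action is time-barred.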